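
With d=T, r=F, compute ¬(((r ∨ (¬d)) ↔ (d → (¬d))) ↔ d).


Substitute d=T, r=F:
¬d = F
r ∨ (¬d) = F ∨ F = F
¬d = F
d → (¬d) = T → F = F
(r ∨ (¬d)) ↔ (d → (¬d)) = F ↔ F = T
((r ∨ (¬d)) ↔ (d → (¬d))) ↔ d = T ↔ T = T
¬(((r ∨ (¬d)) ↔ (d → (¬d))) ↔ d) = F

F


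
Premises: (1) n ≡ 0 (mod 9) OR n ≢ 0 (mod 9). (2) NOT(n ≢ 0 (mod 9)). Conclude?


Disjunctive syllogism: from (P ∨ Q) and ¬P, infer Q.
One disjunct, 'n ≢ 0 (mod 9)', is ruled out; the other must hold.

n ≡ 0 (mod 9)


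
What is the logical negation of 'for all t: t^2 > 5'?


¬(for all x: φ) = there exists x: ¬φ, and ¬(there exists x: φ) = for all x: ¬φ.
Apply to the universal statement.

there exists t: NOT(t^2 > 5)


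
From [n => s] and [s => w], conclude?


Hypothetical syllogism: from (P → Q) and (Q → R), infer (P → R).
Chain the two implications through the shared middle term 's'.

n => w


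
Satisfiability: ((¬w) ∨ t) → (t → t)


Search for a satisfying assignment over {t, w}.
Try t=F, w=F: the formula evaluates to T.
A satisfying assignment exists.

Satisfiable.


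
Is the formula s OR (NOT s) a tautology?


Build the truth table over {s}:
s | φ
-----
F | T
T | T
Every row evaluates to true.

Yes, it is a tautology.


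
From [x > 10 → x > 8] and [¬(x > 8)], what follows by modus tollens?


Modus tollens: from (P → Q) and ¬Q, infer ¬P.
Q = 'x > 8' is denied; since P → Q, P must also fail.

Not (x > 10).


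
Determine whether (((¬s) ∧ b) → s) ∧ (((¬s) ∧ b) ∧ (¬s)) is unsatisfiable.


Truth table over {b, s}:
b | s | φ
---------
F | F | F
T | F | F
F | T | F
T | T | F
Every row is false.

Yes, it is a contradiction.


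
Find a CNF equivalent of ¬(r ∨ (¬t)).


Step 1: Apply De Morgan: ¬(r ∨ (¬t)) = ¬r ∧ ¬(¬t).
Step 2: Eliminate any double negations (¬¬X = X).

(¬r) ∧ t


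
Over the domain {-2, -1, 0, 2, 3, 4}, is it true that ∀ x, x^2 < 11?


Evaluate the predicate on each element: -2:T, -1:T, 0:T, 2:T, 3:T, 4:F.
Counterexample x = 4 fails the predicate.

F


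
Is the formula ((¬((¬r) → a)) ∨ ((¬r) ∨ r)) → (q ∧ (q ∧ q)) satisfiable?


Search for a satisfying assignment over {a, q, r}.
Try a=F, q=T, r=F: the formula evaluates to T.
A satisfying assignment exists.

Satisfiable.


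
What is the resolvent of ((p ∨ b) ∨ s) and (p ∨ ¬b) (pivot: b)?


The clauses contain complementary literals b and ¬b.
Resolution eliminates this pair and disjoins the remaining literals (merging duplicates).

(s ∨ p)


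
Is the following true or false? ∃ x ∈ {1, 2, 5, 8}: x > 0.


Evaluate the predicate on each element: 1:T, 2:T, 5:T, 8:T.
Witness x = 1 satisfies the predicate.

T


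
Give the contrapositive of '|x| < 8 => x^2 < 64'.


The contrapositive of (P → Q) is (¬Q → ¬P); it is logically equivalent to the original.
Here P = '|x| < 8' and Q = 'x^2 < 64'.

If not (x^2 < 64), then not (|x| < 8).


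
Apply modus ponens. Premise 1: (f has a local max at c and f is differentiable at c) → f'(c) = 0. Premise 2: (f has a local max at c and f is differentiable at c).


Modus ponens: from (P → Q) and P, infer Q.
P = '(f has a local max at c and f is differentiable at c)' is asserted, and P → Q holds, so Q follows.

f'(c) = 0.


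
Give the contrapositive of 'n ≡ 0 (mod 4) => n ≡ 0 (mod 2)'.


The contrapositive of (P → Q) is (¬Q → ¬P); it is logically equivalent to the original.
Here P = 'n ≡ 0 (mod 4)' and Q = 'n ≡ 0 (mod 2)'.

If not (n ≡ 0 (mod 2)), then not (n ≡ 0 (mod 4)).


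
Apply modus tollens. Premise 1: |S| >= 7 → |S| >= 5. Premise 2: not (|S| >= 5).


Modus tollens: from (P → Q) and ¬Q, infer ¬P.
Q = '|S| >= 5' is denied; since P → Q, P must also fail.

Not (|S| >= 7).


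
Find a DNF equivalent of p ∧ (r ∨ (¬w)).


Step 1: Distribute ∧ over ∨: p ∧ (r ∨ (¬w)) = (p ∧ r) ∨ (p ∧ (¬w)).

(p ∧ r) ∨ (p ∧ (¬w))


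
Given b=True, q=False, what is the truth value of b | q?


Disjunction is false only when both operands are false.
Substitute: b=True, q=False.
True | False evaluates to True.

True


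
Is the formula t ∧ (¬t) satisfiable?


Check all 2 assignments over {t}:
t | φ
-----
F | F
T | F
No assignment makes the formula true.

Unsatisfiable.


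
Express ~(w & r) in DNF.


Step 1: Apply De Morgan: ¬(w ∧ r) = ¬w ∨ ¬r.

(~w) | (~r)


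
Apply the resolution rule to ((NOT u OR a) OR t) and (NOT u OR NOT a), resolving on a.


The clauses contain complementary literals a and NOTa.
Resolution eliminates this pair and disjoins the remaining literals (merging duplicates).

(NOT u OR t)


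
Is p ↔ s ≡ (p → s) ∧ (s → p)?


Compare truth tables:
p | s | φ | ψ
-------------
F | F | T | T
T | F | F | F
F | T | F | F
T | T | T | T
The columns φ and ψ agree on every row.

Yes, they are logically equivalent.


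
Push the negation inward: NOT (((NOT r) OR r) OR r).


De Morgan: the negation of a disjunction is the conjunction of the negations.
Distribute NOT across OR, flipping it to AND, and negate each literal.

(r AND (NOT r)) AND (NOT r)


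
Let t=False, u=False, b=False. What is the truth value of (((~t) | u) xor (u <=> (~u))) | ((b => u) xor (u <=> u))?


Substitute t=False, u=False, b=False:
~t = True
(~t) | u = True | False = True
~u = True
u <=> (~u) = False <=> True = False
((~t) | u) xor (u <=> (~u)) = True xor False = True
b => u = False => False = True
u <=> u = False <=> False = True
(b => u) xor (u <=> u) = True xor True = False
(((~t) | u) xor (u <=> (~u))) | ((b => u) xor (u <=> u)) = True | False = True

True


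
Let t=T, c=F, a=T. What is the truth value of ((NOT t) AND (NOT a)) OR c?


Substitute t=T, c=F, a=T:
NOT t = F
NOT a = F
(NOT t) AND (NOT a) = F AND F = F
((NOT t) AND (NOT a)) OR c = F OR F = F

F


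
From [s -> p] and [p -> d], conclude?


Hypothetical syllogism: from (P → Q) and (Q → R), infer (P → R).
Chain the two implications through the shared middle term 'p'.

s -> d


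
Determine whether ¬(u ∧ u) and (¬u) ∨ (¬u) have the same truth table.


Compare truth tables:
u | φ | ψ
---------
F | T | T
T | F | F
The columns φ and ψ agree on every row.

Yes, they are logically equivalent.


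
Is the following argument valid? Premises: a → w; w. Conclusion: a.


This is affirming the consequent (fallacy). There exist truth assignments where the premises are all true but the conclusion is false.

Invalid.


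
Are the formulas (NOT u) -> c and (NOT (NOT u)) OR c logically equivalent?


Compare truth tables:
c | u | φ | ψ
-------------
F | F | F | F
T | F | T | T
F | T | T | T
T | T | T | T
The columns φ and ψ agree on every row.

Yes, they are logically equivalent.


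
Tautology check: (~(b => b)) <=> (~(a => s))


Build the truth table over {a, b, s}:
a | b | s | φ
-------------
False | False | False | True
True | False | False | False
False | True | False | True
True | True | False | False
False | False | True | True
True | False | True | True
False | True | True | True
True | True | True | True
Counterexample at row 2: with a=True, b=False, s=False, the formula is False.

No, it is not a tautology.


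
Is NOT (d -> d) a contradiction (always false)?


Truth table over {d}:
d | φ
-----
F | F
T | F
Every row is false.

Yes, it is a contradiction.


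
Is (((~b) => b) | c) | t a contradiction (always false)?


Truth table over {b, c, t}:
b | c | t | φ
-------------
False | False | False | False
True | False | False | True
False | True | False | True
True | True | False | True
False | False | True | True
True | False | True | True
False | True | True | True
True | True | True | True
Satisfying assignment at row 2: b=True, c=False, t=False gives True.

No, it is not a contradiction.


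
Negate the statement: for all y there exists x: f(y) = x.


Negation flips each quantifier (∀↔∃) and negates the inner predicate.
¬(for all y there exists x: φ) = there exists y for all x: ¬φ.

there exists y for all x: NOT(f(y) = x)


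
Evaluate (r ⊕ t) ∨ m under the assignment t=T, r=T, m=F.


Substitute t=T, r=T, m=F:
r ⊕ t = T ⊕ T = F
(r ⊕ t) ∨ m = F ∨ F = F

F


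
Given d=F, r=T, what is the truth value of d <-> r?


Biconditional is true when both operands have the same truth value.
Substitute: d=F, r=T.
F <-> T evaluates to F.

F


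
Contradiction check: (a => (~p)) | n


Truth table over {a, n, p}:
a | n | p | φ
-------------
False | False | False | True
True | False | False | True
False | True | False | True
True | True | False | True
False | False | True | True
True | False | True | False
False | True | True | True
True | True | True | True
Satisfying assignment at row 1: a=False, n=False, p=False gives True.

No, it is not a contradiction.


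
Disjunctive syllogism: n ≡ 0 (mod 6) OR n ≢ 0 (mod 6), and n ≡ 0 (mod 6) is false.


Disjunctive syllogism: from (P ∨ Q) and ¬P, infer Q.
One disjunct, 'n ≡ 0 (mod 6)', is ruled out; the other must hold.

n ≢ 0 (mod 6)


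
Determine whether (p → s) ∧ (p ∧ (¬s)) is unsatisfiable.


Truth table over {p, s}:
p | s | φ
---------
F | F | F
T | F | F
F | T | F
T | T | F
Every row is false.

Yes, it is a contradiction.


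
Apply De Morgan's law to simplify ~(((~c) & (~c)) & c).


De Morgan: the negation of a conjunction is the disjunction of the negations.
Distribute ~ across &, flipping it to |, and negate each literal.

(c | c) | (~c)


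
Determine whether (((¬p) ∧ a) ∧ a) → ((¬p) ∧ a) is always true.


Build the truth table over {a, p}:
a | p | φ
---------
F | F | T
T | F | T
F | T | T
T | T | T
Every row evaluates to true.

Yes, it is a tautology.


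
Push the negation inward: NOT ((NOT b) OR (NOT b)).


De Morgan: the negation of a disjunction is the conjunction of the negations.
Distribute NOT across OR, flipping it to AND, and negate each literal.

b AND b


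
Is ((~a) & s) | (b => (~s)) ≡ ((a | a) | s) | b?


Compare truth tables:
a | b | s | φ | ψ
-----------------
False | False | False | True | False
True | False | False | True | True
False | True | False | True | True
True | True | False | True | True
False | False | True | True | True
True | False | True | True | True
False | True | True | True | True
True | True | True | False | True
They differ at row 1 (a=False, b=False, s=False): φ=True but ψ=False.

No, they are not logically equivalent.


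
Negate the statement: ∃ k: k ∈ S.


¬(∀ x: φ) = ∃ x: ¬φ, and ¬(∃ x: φ) = ∀ x: ¬φ.
Apply to the existential statement.

∀ k: ¬(k ∈ S)


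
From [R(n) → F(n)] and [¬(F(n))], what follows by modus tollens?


Modus tollens: from (P → Q) and ¬Q, infer ¬P.
Q = 'F(n)' is denied; since P → Q, P must also fail.

Not (R(n)).


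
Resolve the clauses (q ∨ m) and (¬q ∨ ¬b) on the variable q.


The clauses contain complementary literals q and ¬q.
Resolution eliminates this pair and disjoins the remaining literals (merging duplicates).

(m ∨ ¬b)


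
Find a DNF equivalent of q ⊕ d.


Step 1: q ⊕ d is true exactly when they disagree: (q ∧ ¬d) ∨ (¬q ∧ d).

(q ∧ (¬d)) ∨ ((¬q) ∧ d)


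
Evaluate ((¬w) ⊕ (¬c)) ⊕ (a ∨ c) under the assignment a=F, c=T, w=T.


Substitute a=F, c=T, w=T:
¬w = F
¬c = F
(¬w) ⊕ (¬c) = F ⊕ F = F
a ∨ c = F ∨ T = T
((¬w) ⊕ (¬c)) ⊕ (a ∨ c) = F ⊕ T = T

T


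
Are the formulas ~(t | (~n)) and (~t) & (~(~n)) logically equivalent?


Compare truth tables:
n | t | φ | ψ
-------------
False | False | False | False
True | False | True | True
False | True | False | False
True | True | False | False
The columns φ and ψ agree on every row.

Yes, they are logically equivalent.


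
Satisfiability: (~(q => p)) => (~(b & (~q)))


Search for a satisfying assignment over {b, p, q}.
Try b=False, p=False, q=False: the formula evaluates to True.
A satisfying assignment exists.

Satisfiable.


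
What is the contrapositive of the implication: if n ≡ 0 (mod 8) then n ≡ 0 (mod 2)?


The contrapositive of (P → Q) is (¬Q → ¬P); it is logically equivalent to the original.
Here P = 'n ≡ 0 (mod 8)' and Q = 'n ≡ 0 (mod 2)'.

If not (n ≡ 0 (mod 2)), then not (n ≡ 0 (mod 8)).


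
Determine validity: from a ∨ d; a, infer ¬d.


This is affirming a disjunct (fallacy). There exist truth assignments where the premises are all true but the conclusion is false.

Invalid.


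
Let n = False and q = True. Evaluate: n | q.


Disjunction is false only when both operands are false.
Substitute: n=False, q=True.
False | True evaluates to True.

True


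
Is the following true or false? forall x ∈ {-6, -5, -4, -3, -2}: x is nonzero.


Evaluate the predicate on each element: -6:True, -5:True, -4:True, -3:True, -2:True.
Every element satisfies the predicate.

True


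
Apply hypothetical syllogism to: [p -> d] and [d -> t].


Hypothetical syllogism: from (P → Q) and (Q → R), infer (P → R).
Chain the two implications through the shared middle term 'd'.

p -> t


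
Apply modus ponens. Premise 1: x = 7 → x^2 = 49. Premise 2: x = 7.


Modus ponens: from (P → Q) and P, infer Q.
P = 'x = 7' is asserted, and P → Q holds, so Q follows.

x^2 = 49.


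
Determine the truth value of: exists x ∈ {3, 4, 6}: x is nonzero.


Evaluate the predicate on each element: 3:True, 4:True, 6:True.
Witness x = 3 satisfies the predicate.

True


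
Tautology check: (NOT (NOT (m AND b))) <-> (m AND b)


Build the truth table over {b, m}:
b | m | φ
---------
F | F | T
T | F | T
F | T | T
T | T | T
Every row evaluates to true.

Yes, it is a tautology.


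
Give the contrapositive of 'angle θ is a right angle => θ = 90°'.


The contrapositive of (P → Q) is (¬Q → ¬P); it is logically equivalent to the original.
Here P = 'angle θ is a right angle' and Q = 'θ = 90°'.

If not (θ = 90°), then not (angle θ is a right angle).


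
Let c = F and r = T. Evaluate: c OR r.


Disjunction is false only when both operands are false.
Substitute: c=F, r=T.
F OR T evaluates to T.

T


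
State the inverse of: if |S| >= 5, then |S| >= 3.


The inverse of (P → Q) is (¬P → ¬Q). It is equivalent to the converse, not to the original.
Here P = '|S| >= 5' and Q = '|S| >= 3'.

If not (|S| >= 5), then not (|S| >= 3).


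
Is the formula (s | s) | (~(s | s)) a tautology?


Build the truth table over {s}:
s | φ
-----
False | True
True | True
Every row evaluates to true.

Yes, it is a tautology.


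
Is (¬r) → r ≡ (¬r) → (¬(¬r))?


Compare truth tables:
r | φ | ψ
---------
F | F | F
T | T | T
The columns φ and ψ agree on every row.

Yes, they are logically equivalent.


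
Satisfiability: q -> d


Search for a satisfying assignment over {d, q}.
Try d=F, q=F: the formula evaluates to T.
A satisfying assignment exists.

Satisfiable.


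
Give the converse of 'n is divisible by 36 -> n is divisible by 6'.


The converse of (P → Q) is (Q → P). It is not in general equivalent to the original.
Here P = 'n is divisible by 36' and Q = 'n is divisible by 6'.

If n is divisible by 6, then n is divisible by 36.


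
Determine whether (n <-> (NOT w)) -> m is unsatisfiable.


Truth table over {m, n, w}:
m | n | w | φ
-------------
F | F | F | T
T | F | F | T
F | T | F | F
T | T | F | T
F | F | T | F
T | F | T | T
F | T | T | T
T | T | T | T
Satisfying assignment at row 1: m=F, n=F, w=F gives T.

No, it is not a contradiction.


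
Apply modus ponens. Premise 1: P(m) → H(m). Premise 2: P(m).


Modus ponens: from (P → Q) and P, infer Q.
P = 'P(m)' is asserted, and P → Q holds, so Q follows.

H(m).


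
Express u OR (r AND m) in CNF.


Step 1: Distribute ∨ over ∧: u ∨ (r ∧ m) = (u ∨ r) ∧ (u ∨ m).

(u OR r) AND (u OR m)


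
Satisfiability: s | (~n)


Search for a satisfying assignment over {n, s}.
Try n=False, s=False: the formula evaluates to True.
A satisfying assignment exists.

Satisfiable.


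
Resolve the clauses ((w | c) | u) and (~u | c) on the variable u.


The clauses contain complementary literals u and ~u.
Resolution eliminates this pair and disjoins the remaining literals (merging duplicates).

(w | c)


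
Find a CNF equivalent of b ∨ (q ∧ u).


Step 1: Distribute ∨ over ∧: b ∨ (q ∧ u) = (b ∨ q) ∧ (b ∨ u).

(b ∨ q) ∧ (b ∨ u)


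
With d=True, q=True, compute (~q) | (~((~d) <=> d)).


Substitute d=True, q=True:
~q = False
~d = False
(~d) <=> d = False <=> True = False
~((~d) <=> d) = True
(~q) | (~((~d) <=> d)) = False | True = True

True


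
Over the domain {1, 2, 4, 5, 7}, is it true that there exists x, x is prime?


Evaluate the predicate on each element: 1:F, 2:T, 4:F, 5:T, 7:T.
Witness x = 2 satisfies the predicate.

T


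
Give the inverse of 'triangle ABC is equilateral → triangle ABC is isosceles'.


The inverse of (P → Q) is (¬P → ¬Q). It is equivalent to the converse, not to the original.
Here P = 'triangle ABC is equilateral' and Q = 'triangle ABC is isosceles'.

If not (triangle ABC is equilateral), then not (triangle ABC is isosceles).


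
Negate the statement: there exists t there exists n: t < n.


Negation flips each quantifier (∀↔∃) and negates the inner predicate.
¬(there exists t there exists n: φ) = for all t for all n: ¬φ.

for all t for all n: NOT(t < n)


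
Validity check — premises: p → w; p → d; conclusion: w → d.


This is (no valid rule). There exist truth assignments where the premises are all true but the conclusion is false.

Invalid.


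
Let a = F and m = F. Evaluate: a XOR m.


Exclusive or is true when exactly one operand is true.
Substitute: a=F, m=F.
F XOR F evaluates to F.

F


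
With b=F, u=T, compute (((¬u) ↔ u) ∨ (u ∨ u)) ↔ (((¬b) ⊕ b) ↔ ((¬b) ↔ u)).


Substitute b=F, u=T:
¬u = F
(¬u) ↔ u = F ↔ T = F
u ∨ u = T ∨ T = T
((¬u) ↔ u) ∨ (u ∨ u) = F ∨ T = T
¬b = T
(¬b) ⊕ b = T ⊕ F = T
¬b = T
(¬b) ↔ u = T ↔ T = T
((¬b) ⊕ b) ↔ ((¬b) ↔ u) = T ↔ T = T
(((¬u) ↔ u) ∨ (u ∨ u)) ↔ (((¬b) ⊕ b) ↔ ((¬b) ↔ u)) = T ↔ T = T

T


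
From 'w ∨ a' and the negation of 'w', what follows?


Disjunctive syllogism: from (P ∨ Q) and ¬P, infer Q.
One disjunct, 'w', is ruled out; the other must hold.

a


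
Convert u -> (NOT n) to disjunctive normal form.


Step 1: Rewrite u → (¬n) as ¬u ∨ (¬n).

(NOT u) OR (NOT n)


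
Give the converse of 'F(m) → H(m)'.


The converse of (P → Q) is (Q → P). It is not in general equivalent to the original.
Here P = 'F(m)' and Q = 'H(m)'.

If H(m), then F(m).


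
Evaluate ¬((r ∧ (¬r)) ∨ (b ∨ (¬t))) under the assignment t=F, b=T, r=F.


Substitute t=F, b=T, r=F:
¬r = T
r ∧ (¬r) = F ∧ T = F
¬t = T
b ∨ (¬t) = T ∨ T = T
(r ∧ (¬r)) ∨ (b ∨ (¬t)) = F ∨ T = T
¬((r ∧ (¬r)) ∨ (b ∨ (¬t))) = F

F


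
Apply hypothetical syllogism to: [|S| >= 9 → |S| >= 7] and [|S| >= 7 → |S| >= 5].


Hypothetical syllogism: from (P → Q) and (Q → R), infer (P → R).
Chain the two implications through the shared middle term '|S| >= 7'.

|S| >= 9 → |S| >= 5


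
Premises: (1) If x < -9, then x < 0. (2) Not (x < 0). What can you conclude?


Modus tollens: from (P → Q) and ¬Q, infer ¬P.
Q = 'x < 0' is denied; since P → Q, P must also fail.

Not (x < -9).


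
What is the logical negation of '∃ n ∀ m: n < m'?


Negation flips each quantifier (∀↔∃) and negates the inner predicate.
¬(∃ n ∀ m: φ) = ∀ n ∃ m: ¬φ.

∀ n ∃ m: ¬(n < m)


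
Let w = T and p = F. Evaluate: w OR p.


Disjunction is false only when both operands are false.
Substitute: w=T, p=F.
T OR F evaluates to T.

T


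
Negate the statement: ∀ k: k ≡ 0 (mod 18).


¬(∀ x: φ) = ∃ x: ¬φ, and ¬(∃ x: φ) = ∀ x: ¬φ.
Apply to the universal statement.

∃ k: ¬(k ≡ 0 (mod 18))


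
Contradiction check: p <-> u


Truth table over {p, u}:
p | u | φ
---------
F | F | T
T | F | F
F | T | F
T | T | T
Satisfying assignment at row 1: p=F, u=F gives T.

No, it is not a contradiction.


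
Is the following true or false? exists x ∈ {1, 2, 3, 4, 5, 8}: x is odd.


Evaluate the predicate on each element: 1:True, 2:False, 3:True, 4:False, 5:True, 8:False.
Witness x = 1 satisfies the predicate.

True


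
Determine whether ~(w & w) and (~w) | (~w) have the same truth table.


Compare truth tables:
w | φ | ψ
---------
False | True | True
True | False | False
The columns φ and ψ agree on every row.

Yes, they are logically equivalent.


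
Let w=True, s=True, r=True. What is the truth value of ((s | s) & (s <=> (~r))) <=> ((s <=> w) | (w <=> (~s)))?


Substitute w=True, s=True, r=True:
s | s = True | True = True
~r = False
s <=> (~r) = True <=> False = False
(s | s) & (s <=> (~r)) = True & False = False
s <=> w = True <=> True = True
~s = False
w <=> (~s) = True <=> False = False
(s <=> w) | (w <=> (~s)) = True | False = True
((s | s) & (s <=> (~r))) <=> ((s <=> w) | (w <=> (~s))) = False <=> True = False

False


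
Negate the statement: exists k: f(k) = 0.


¬(forall x: φ) = exists x: ¬φ, and ¬(exists x: φ) = forall x: ¬φ.
Apply to the existential statement.

forall k: ~(f(k) = 0)


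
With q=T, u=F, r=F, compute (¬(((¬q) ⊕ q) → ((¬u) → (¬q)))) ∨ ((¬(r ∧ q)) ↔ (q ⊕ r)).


Substitute q=T, u=F, r=F:
… (earlier sub-steps elided)
¬u = T
¬q = F
(¬u) → (¬q) = T → F = F
((¬q) ⊕ q) → ((¬u) → (¬q)) = T → F = F
¬(((¬q) ⊕ q) → ((¬u) → (¬q))) = T
r ∧ q = F ∧ T = F
¬(r ∧ q) = T
q ⊕ r = T ⊕ F = T
(¬(r ∧ q)) ↔ (q ⊕ r) = T ↔ T = T
(¬(((¬q) ⊕ q) → ((¬u) → (¬q)))) ∨ ((¬(r ∧ q)) ↔ (q ⊕ r)) = T ∨ T = T

T


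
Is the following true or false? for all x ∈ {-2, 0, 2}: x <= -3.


Evaluate the predicate on each element: -2:F, 0:F, 2:F.
Counterexample x = -2 fails the predicate.

F


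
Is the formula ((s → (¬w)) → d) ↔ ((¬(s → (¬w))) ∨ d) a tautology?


Build the truth table over {d, s, w}:
d | s | w | φ
-------------
F | F | F | T
T | F | F | T
F | T | F | T
T | T | F | T
F | F | T | T
T | F | T | T
F | T | T | T
T | T | T | T
Every row evaluates to true.

Yes, it is a tautology.


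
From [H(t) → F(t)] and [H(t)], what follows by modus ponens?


Modus ponens: from (P → Q) and P, infer Q.
P = 'H(t)' is asserted, and P → Q holds, so Q follows.

F(t).


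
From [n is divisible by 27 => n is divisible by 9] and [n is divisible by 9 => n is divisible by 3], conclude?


Hypothetical syllogism: from (P → Q) and (Q → R), infer (P → R).
Chain the two implications through the shared middle term 'n is divisible by 9'.

n is divisible by 27 => n is divisible by 3


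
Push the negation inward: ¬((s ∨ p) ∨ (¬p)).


De Morgan: the negation of a disjunction is the conjunction of the negations.
Distribute ¬ across ∨, flipping it to ∧, and negate each literal.

((¬s) ∧ (¬p)) ∧ p


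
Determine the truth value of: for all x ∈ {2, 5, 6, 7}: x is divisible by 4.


Evaluate the predicate on each element: 2:F, 5:F, 6:F, 7:F.
Counterexample x = 2 fails the predicate.

F


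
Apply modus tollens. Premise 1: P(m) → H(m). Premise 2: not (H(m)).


Modus tollens: from (P → Q) and ¬Q, infer ¬P.
Q = 'H(m)' is denied; since P → Q, P must also fail.

Not (P(m)).


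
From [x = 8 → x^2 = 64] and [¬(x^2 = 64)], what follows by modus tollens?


Modus tollens: from (P → Q) and ¬Q, infer ¬P.
Q = 'x^2 = 64' is denied; since P → Q, P must also fail.

Not (x = 8).


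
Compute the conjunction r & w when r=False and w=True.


Conjunction is true only when both operands are true.
Substitute: r=False, w=True.
False & True evaluates to False.

False


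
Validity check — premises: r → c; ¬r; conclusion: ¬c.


This is denying the antecedent (fallacy). There exist truth assignments where the premises are all true but the conclusion is false.

Invalid.


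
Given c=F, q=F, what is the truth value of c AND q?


Conjunction is true only when both operands are true.
Substitute: c=F, q=F.
F AND F evaluates to F.

F


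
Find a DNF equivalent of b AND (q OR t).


Step 1: Distribute ∧ over ∨: b ∧ (q ∨ t) = (b ∧ q) ∨ (b ∧ t).

(b AND q) OR (b AND t)


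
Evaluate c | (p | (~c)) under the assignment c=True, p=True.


Substitute c=True, p=True:
~c = False
p | (~c) = True | False = True
c | (p | (~c)) = True | True = True

True


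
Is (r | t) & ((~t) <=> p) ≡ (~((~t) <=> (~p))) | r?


Compare truth tables:
p | r | t | φ | ψ
-----------------
False | False | False | False | False
True | False | False | False | True
False | True | False | False | True
True | True | False | True | True
False | False | True | True | True
True | False | True | False | False
False | True | True | True | True
True | True | True | False | True
They differ at row 2 (p=True, r=False, t=False): φ=False but ψ=True.

No, they are not logically equivalent.


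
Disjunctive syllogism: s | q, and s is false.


Disjunctive syllogism: from (P ∨ Q) and ¬P, infer Q.
One disjunct, 's', is ruled out; the other must hold.

q


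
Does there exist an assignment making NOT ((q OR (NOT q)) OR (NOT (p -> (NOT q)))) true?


Check all 4 assignments over {p, q}:
p | q | φ
---------
F | F | F
T | F | F
F | T | F
T | T | F
No assignment makes the formula true.

Unsatisfiable.


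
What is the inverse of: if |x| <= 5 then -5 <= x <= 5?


The inverse of (P → Q) is (¬P → ¬Q). It is equivalent to the converse, not to the original.
Here P = '|x| <= 5' and Q = '-5 <= x <= 5'.

If not (|x| <= 5), then not (-5 <= x <= 5).


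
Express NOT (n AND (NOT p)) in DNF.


Step 1: Apply De Morgan: ¬(n ∧ (¬p)) = ¬n ∨ ¬(¬p).
Step 2: Eliminate any double negations (¬¬X = X).

(NOT n) OR p


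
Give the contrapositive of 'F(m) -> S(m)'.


The contrapositive of (P → Q) is (¬Q → ¬P); it is logically equivalent to the original.
Here P = 'F(m)' and Q = 'S(m)'.

If not (S(m)), then not (F(m)).


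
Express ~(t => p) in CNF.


Step 1: Rewrite t → p as ¬t ∨ p.
Step 2: Negate: ¬(¬t ∨ p) = t ∧ ¬p (De Morgan + double negation).

t & (~p)


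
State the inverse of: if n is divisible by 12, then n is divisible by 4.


The inverse of (P → Q) is (¬P → ¬Q). It is equivalent to the converse, not to the original.
Here P = 'n is divisible by 12' and Q = 'n is divisible by 4'.

If not (n is divisible by 12), then not (n is divisible by 4).


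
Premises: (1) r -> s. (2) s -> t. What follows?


Hypothetical syllogism: from (P → Q) and (Q → R), infer (P → R).
Chain the two implications through the shared middle term 's'.

r -> t


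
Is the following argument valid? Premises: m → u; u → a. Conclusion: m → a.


This matches the form of hypothetical syllogism: the conclusion follows in every model of the premises.

Valid.


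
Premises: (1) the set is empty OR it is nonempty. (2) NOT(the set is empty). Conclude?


Disjunctive syllogism: from (P ∨ Q) and ¬P, infer Q.
One disjunct, 'the set is empty', is ruled out; the other must hold.

it is nonempty


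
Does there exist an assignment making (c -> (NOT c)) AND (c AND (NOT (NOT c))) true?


Check all 2 assignments over {c}:
c | φ
-----
F | F
T | F
No assignment makes the formula true.

Unsatisfiable.


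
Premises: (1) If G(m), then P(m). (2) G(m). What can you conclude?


Modus ponens: from (P → Q) and P, infer Q.
P = 'G(m)' is asserted, and P → Q holds, so Q follows.

P(m).


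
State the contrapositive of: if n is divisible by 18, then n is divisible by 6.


The contrapositive of (P → Q) is (¬Q → ¬P); it is logically equivalent to the original.
Here P = 'n is divisible by 18' and Q = 'n is divisible by 6'.

If not (n is divisible by 6), then not (n is divisible by 18).


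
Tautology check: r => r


Build the truth table over {r}:
r | φ
-----
False | True
True | True
Every row evaluates to true.

Yes, it is a tautology.


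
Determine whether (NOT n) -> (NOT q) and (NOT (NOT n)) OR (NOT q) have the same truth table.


Compare truth tables:
n | q | φ | ψ
-------------
F | F | T | T
T | F | T | T
F | T | F | F
T | T | T | T
The columns φ and ψ agree on every row.

Yes, they are logically equivalent.


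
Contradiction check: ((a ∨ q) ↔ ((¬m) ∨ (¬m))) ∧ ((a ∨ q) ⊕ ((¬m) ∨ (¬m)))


Truth table over {a, m, q}:
a | m | q | φ
-------------
F | F | F | F
T | F | F | F
F | T | F | F
T | T | F | F
F | F | T | F
T | F | T | F
F | T | T | F
T | T | T | F
Every row is false.

Yes, it is a contradiction.


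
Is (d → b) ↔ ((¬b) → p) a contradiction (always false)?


Truth table over {b, d, p}:
b | d | p | φ
-------------
F | F | F | F
T | F | F | T
F | T | F | T
T | T | F | T
F | F | T | T
T | F | T | T
F | T | T | F
T | T | T | T
Satisfying assignment at row 2: b=T, d=F, p=F gives T.

No, it is not a contradiction.


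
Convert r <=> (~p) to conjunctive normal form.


Step 1: Rewrite r ↔ (¬p) as (r → (¬p)) ∧ ((¬p) → r).
Step 2: Rewrite each implication as a disjunction.
Step 3: Eliminate any double negations (¬¬X = X).

((~r) | (~p)) & (p | r)


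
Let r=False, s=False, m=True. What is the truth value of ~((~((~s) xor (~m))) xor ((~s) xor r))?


Substitute r=False, s=False, m=True:
~s = True
~m = False
(~s) xor (~m) = True xor False = True
~((~s) xor (~m)) = False
~s = True
(~s) xor r = True xor False = True
(~((~s) xor (~m))) xor ((~s) xor r) = False xor True = True
~((~((~s) xor (~m))) xor ((~s) xor r)) = False

False


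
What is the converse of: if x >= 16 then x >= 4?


The converse of (P → Q) is (Q → P). It is not in general equivalent to the original.
Here P = 'x >= 16' and Q = 'x >= 4'.

If x >= 4, then x >= 16.


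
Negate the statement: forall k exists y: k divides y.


Negation flips each quantifier (∀↔∃) and negates the inner predicate.
¬(forall k exists y: φ) = exists k forall y: ¬φ.

exists k forall y: ~(k divides y)


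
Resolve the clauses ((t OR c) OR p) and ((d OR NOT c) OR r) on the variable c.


The clauses contain complementary literals c and NOTc.
Resolution eliminates this pair and disjoins the remaining literals (merging duplicates).

(((p OR t) OR d) OR r)


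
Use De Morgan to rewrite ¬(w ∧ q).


De Morgan: the negation of a conjunction is the disjunction of the negations.
Distribute ¬ across ∧, flipping it to ∨, and negate each literal.

(¬w) ∨ (¬q)


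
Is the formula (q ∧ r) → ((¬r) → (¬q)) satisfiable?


Search for a satisfying assignment over {q, r}.
Try q=F, r=F: the formula evaluates to T.
A satisfying assignment exists.

Satisfiable.


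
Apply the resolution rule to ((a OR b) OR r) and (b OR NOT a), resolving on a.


The clauses contain complementary literals a and NOTa.
Resolution eliminates this pair and disjoins the remaining literals (merging duplicates).

(r OR b)


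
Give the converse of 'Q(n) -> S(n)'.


The converse of (P → Q) is (Q → P). It is not in general equivalent to the original.
Here P = 'Q(n)' and Q = 'S(n)'.

If S(n), then Q(n).


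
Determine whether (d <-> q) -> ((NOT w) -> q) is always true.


Build the truth table over {d, q, w}:
d | q | w | φ
-------------
F | F | F | F
T | F | F | T
F | T | F | T
T | T | F | T
F | F | T | T
T | F | T | T
F | T | T | T
T | T | T | T
Counterexample at row 1: with d=F, q=F, w=F, the formula is F.

No, it is not a tautology.


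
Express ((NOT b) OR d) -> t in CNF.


Step 1: Rewrite as ¬((¬b) ∨ d) ∨ t = (¬(¬b) ∧ ¬d) ∨ t.
Step 2: Distribute ∨ over ∧.
Step 3: Eliminate any double negations (¬¬X = X).

(b OR t) AND ((NOT d) OR t)


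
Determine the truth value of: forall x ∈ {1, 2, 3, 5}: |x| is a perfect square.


Evaluate the predicate on each element: 1:True, 2:False, 3:False, 5:False.
Counterexample x = 2 fails the predicate.

False


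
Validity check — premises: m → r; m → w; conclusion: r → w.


This is (no valid rule). There exist truth assignments where the premises are all true but the conclusion is false.

Invalid.


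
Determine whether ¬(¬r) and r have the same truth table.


Compare truth tables:
r | φ | ψ
---------
F | F | F
T | T | T
The columns φ and ψ agree on every row.

Yes, they are logically equivalent.


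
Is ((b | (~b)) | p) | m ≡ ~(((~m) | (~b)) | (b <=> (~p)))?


Compare truth tables:
b | m | p | φ | ψ
-----------------
False | False | False | True | False
True | False | False | True | False
False | True | False | True | False
True | True | False | True | False
False | False | True | True | False
True | False | True | True | False
False | True | True | True | False
True | True | True | True | True
They differ at row 1 (b=False, m=False, p=False): φ=True but ψ=False.

No, they are not logically equivalent.


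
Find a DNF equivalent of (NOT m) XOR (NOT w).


Step 1: (¬m) ⊕ (¬w) is true exactly when they disagree: ((¬m) ∧ ¬(¬w)) ∨ (¬(¬m) ∧ (¬w)).
Step 2: Eliminate any double negations (¬¬X = X).

((NOT m) AND w) OR (m AND (NOT w))


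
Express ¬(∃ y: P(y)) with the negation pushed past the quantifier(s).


¬(∀ x: φ) = ∃ x: ¬φ, and ¬(∃ x: φ) = ∀ x: ¬φ.
Apply to the existential statement.

∀ y: ¬(P(y))


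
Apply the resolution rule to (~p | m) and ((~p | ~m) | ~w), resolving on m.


The clauses contain complementary literals m and ~m.
Resolution eliminates this pair and disjoins the remaining literals (merging duplicates).

(~p | ~w)


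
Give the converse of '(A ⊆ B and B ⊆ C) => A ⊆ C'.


The converse of (P → Q) is (Q → P). It is not in general equivalent to the original.
Here P = '(A ⊆ B and B ⊆ C)' and Q = 'A ⊆ C'.

If A ⊆ C, then (A ⊆ B and B ⊆ C).


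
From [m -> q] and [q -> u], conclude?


Hypothetical syllogism: from (P → Q) and (Q → R), infer (P → R).
Chain the two implications through the shared middle term 'q'.

m -> u


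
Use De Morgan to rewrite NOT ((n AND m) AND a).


De Morgan: the negation of a conjunction is the disjunction of the negations.
Distribute NOT across AND, flipping it to OR, and negate each literal.

((NOT n) OR (NOT m)) OR (NOT a)


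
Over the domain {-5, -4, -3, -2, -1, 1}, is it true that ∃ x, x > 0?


Evaluate the predicate on each element: -5:F, -4:F, -3:F, -2:F, -1:F, 1:T.
Witness x = 1 satisfies the predicate.

T


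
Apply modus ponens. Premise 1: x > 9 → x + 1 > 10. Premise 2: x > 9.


Modus ponens: from (P → Q) and P, infer Q.
P = 'x > 9' is asserted, and P → Q holds, so Q follows.

x + 1 > 10.


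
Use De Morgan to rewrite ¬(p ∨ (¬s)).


De Morgan: the negation of a disjunction is the conjunction of the negations.
Distribute ¬ across ∨, flipping it to ∧, and negate each literal.

(¬p) ∧ s


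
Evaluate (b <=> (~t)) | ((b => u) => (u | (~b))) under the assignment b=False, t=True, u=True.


Substitute b=False, t=True, u=True:
~t = False
b <=> (~t) = False <=> False = True
b => u = False => True = True
~b = True
u | (~b) = True | True = True
(b => u) => (u | (~b)) = True => True = True
(b <=> (~t)) | ((b => u) => (u | (~b))) = True | True = True

True


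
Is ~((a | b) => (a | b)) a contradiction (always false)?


Truth table over {a, b}:
a | b | φ
---------
False | False | False
True | False | False
False | True | False
True | True | False
Every row is false.

Yes, it is a contradiction.


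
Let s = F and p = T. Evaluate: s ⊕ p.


Exclusive or is true when exactly one operand is true.
Substitute: s=F, p=T.
F ⊕ T evaluates to T.

T


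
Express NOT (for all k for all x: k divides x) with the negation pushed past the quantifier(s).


Negation flips each quantifier (∀↔∃) and negates the inner predicate.
¬(for all k for all x: φ) = there exists k there exists x: ¬φ.

there exists k there exists x: NOT(k divides x)


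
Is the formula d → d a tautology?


Build the truth table over {d}:
d | φ
-----
F | T
T | T
Every row evaluates to true.

Yes, it is a tautology.


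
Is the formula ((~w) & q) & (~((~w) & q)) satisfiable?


Check all 4 assignments over {q, w}:
q | w | φ
---------
False | False | False
True | False | False
False | True | False
True | True | False
No assignment makes the formula true.

Unsatisfiable.


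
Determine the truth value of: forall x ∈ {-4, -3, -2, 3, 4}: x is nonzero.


Evaluate the predicate on each element: -4:True, -3:True, -2:True, 3:True, 4:True.
Every element satisfies the predicate.

True


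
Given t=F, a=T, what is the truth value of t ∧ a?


Conjunction is true only when both operands are true.
Substitute: t=F, a=T.
F ∧ T evaluates to F.

F


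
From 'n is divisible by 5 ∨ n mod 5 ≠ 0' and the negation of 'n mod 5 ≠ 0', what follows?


Disjunctive syllogism: from (P ∨ Q) and ¬P, infer Q.
One disjunct, 'n mod 5 ≠ 0', is ruled out; the other must hold.

n is divisible by 5


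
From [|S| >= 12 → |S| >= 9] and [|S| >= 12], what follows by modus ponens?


Modus ponens: from (P → Q) and P, infer Q.
P = '|S| >= 12' is asserted, and P → Q holds, so Q follows.

|S| >= 9.


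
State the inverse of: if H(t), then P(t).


The inverse of (P → Q) is (¬P → ¬Q). It is equivalent to the converse, not to the original.
Here P = 'H(t)' and Q = 'P(t)'.

If not (H(t)), then not (P(t)).


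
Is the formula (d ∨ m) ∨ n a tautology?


Build the truth table over {d, m, n}:
d | m | n | φ
-------------
F | F | F | F
T | F | F | T
F | T | F | T
T | T | F | T
F | F | T | T
T | F | T | T
F | T | T | T
T | T | T | T
Counterexample at row 1: with d=F, m=F, n=F, the formula is F.

No, it is not a tautology.


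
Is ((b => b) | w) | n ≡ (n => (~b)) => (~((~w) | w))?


Compare truth tables:
b | n | w | φ | ψ
-----------------
False | False | False | True | False
True | False | False | True | False
False | True | False | True | False
True | True | False | True | True
False | False | True | True | False
True | False | True | True | False
False | True | True | True | False
True | True | True | True | True
They differ at row 1 (b=False, n=False, w=False): φ=True but ψ=False.

No, they are not logically equivalent.


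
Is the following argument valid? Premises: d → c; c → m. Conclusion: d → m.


This matches the form of hypothetical syllogism: the conclusion follows in every model of the premises.

Valid.


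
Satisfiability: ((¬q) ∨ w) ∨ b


Search for a satisfying assignment over {b, q, w}.
Try b=F, q=F, w=F: the formula evaluates to T.
A satisfying assignment exists.

Satisfiable.


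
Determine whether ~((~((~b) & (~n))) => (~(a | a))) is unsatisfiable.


Truth table over {a, b, n}:
a | b | n | φ
-------------
False | False | False | False
True | False | False | False
False | True | False | False
True | True | False | True
False | False | True | False
True | False | True | True
False | True | True | False
True | True | True | True
Satisfying assignment at row 4: a=True, b=True, n=False gives True.

No, it is not a contradiction.


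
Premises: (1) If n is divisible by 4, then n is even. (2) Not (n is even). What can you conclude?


Modus tollens: from (P → Q) and ¬Q, infer ¬P.
Q = 'n is even' is denied; since P → Q, P must also fail.

Not (n is divisible by 4).
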